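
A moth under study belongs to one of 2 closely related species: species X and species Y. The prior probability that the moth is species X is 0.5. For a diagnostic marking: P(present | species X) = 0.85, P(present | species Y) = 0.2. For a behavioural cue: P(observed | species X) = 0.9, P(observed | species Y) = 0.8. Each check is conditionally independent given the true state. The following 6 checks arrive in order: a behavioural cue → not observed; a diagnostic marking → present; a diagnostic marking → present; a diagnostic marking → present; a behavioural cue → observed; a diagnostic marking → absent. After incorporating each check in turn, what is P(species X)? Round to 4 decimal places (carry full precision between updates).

0.8901

After a behavioural cue='not observed': P(species X) = 0.1·0.5000 / (0.1·0.5000 + 0.2·0.5000) ≈ 0.3333
After a diagnostic marking='present': P(species X) = 0.85·0.3333 / (0.85·0.3333 + 0.2·0.6667) ≈ 0.6800
After a diagnostic marking='present': P(species X) = 0.85·0.6800 / (0.85·0.6800 + 0.2·0.3200) ≈ 0.9003
After a diagnostic marking='present': P(species X) = 0.85·0.9003 / (0.85·0.9003 + 0.2·0.0997) ≈ 0.9746
After a behavioural cue='observed': P(species X) = 0.9·0.9746 / (0.9·0.9746 + 0.8·0.0254) ≈ 0.9774
After a diagnostic marking='absent': P(species X) = 0.15·0.9774 / (0.15·0.9774 + 0.8·0.0226) ≈ 0.8901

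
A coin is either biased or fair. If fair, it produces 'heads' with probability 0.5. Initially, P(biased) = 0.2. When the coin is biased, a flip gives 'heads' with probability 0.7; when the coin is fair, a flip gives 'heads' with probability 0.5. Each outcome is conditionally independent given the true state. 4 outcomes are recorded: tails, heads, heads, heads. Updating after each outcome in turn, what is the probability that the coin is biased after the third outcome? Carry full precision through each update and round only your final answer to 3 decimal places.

0.227

Apply Bayes' rule sequentially, carrying P(biased) forward.
After 'tails': P(biased) = 0.3·0.2000 / (0.3·0.2000 + 0.5·0.8000) ≈ 0.1304
After 'heads': P(biased) = 0.7·0.1304 / (0.7·0.1304 + 0.5·0.8696) ≈ 0.1736
After 'heads': P(biased) = 0.7·0.1736 / (0.7·0.1736 + 0.5·0.8264) ≈ 0.2272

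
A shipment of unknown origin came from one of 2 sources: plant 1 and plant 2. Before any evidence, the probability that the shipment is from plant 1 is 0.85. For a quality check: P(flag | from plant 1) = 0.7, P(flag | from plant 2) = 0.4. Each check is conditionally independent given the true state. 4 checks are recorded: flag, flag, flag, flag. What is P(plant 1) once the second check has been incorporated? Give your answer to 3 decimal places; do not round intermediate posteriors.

After 'flag': P(plant 1) = 0.7·0.8500 / (0.7·0.8500 + 0.4·0.1500) ≈ 0.9084
After 'flag': P(plant 1) = 0.7·0.9084 / (0.7·0.9084 + 0.4·0.0916) ≈ 0.9455

0.946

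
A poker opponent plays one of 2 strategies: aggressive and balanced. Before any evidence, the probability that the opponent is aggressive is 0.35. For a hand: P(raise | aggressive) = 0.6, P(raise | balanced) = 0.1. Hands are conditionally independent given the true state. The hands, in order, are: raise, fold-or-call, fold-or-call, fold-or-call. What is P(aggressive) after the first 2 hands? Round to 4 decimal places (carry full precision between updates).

After 'raise': P(aggressive) = 0.6·0.3500 / (0.6·0.3500 + 0.1·0.6500) ≈ 0.7636
After 'fold-or-call': P(aggressive) = 0.4·0.7636 / (0.4·0.7636 + 0.9·0.2364) ≈ 0.5895

0.5895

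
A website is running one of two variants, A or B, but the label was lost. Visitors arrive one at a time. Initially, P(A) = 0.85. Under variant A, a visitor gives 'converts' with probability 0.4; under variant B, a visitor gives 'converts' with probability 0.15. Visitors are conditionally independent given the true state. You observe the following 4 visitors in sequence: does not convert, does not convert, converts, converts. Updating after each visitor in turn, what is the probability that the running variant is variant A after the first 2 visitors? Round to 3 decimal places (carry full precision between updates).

After 'does not convert': P(A) = 0.6·0.8500 / (0.6·0.8500 + 0.85·0.1500) ≈ 0.8000
After 'does not convert': P(A) = 0.6·0.8000 / (0.6·0.8000 + 0.85·0.2000) ≈ 0.7385

0.738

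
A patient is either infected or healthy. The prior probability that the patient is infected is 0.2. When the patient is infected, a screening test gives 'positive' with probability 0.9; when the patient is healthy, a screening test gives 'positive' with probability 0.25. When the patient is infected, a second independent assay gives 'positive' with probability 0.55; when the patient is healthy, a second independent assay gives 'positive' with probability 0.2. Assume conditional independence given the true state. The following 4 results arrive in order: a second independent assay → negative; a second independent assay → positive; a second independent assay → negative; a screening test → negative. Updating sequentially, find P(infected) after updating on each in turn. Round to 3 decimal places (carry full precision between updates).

0.028

Each posterior becomes the prior for the next update.
After a second independent assay='negative': P(infected) = 0.45·0.2000 / (0.45·0.2000 + 0.8·0.8000) ≈ 0.1233
After a second independent assay='positive': P(infected) = 0.55·0.1233 / (0.55·0.1233 + 0.2·0.8767) ≈ 0.2789
After a second independent assay='negative': P(infected) = 0.45·0.2789 / (0.45·0.2789 + 0.8·0.7211) ≈ 0.1787
After a screening test='negative': P(infected) = 0.1·0.1787 / (0.1·0.1787 + 0.75·0.8213) ≈ 0.0282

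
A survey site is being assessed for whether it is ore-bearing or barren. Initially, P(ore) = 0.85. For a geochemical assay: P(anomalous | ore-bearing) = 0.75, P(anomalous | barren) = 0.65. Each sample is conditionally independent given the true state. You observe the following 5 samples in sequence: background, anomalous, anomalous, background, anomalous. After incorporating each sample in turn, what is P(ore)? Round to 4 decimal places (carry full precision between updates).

0.8162

After 'background': P(ore) = 0.25·0.8500 / (0.25·0.8500 + 0.35·0.1500) ≈ 0.8019
After 'anomalous': P(ore) = 0.75·0.8019 / (0.75·0.8019 + 0.65·0.1981) ≈ 0.8236
After 'anomalous': P(ore) = 0.75·0.8236 / (0.75·0.8236 + 0.65·0.1764) ≈ 0.8435
After 'background': P(ore) = 0.25·0.8435 / (0.25·0.8435 + 0.35·0.1565) ≈ 0.7938
After 'anomalous': P(ore) = 0.75·0.7938 / (0.75·0.7938 + 0.65·0.2062) ≈ 0.8162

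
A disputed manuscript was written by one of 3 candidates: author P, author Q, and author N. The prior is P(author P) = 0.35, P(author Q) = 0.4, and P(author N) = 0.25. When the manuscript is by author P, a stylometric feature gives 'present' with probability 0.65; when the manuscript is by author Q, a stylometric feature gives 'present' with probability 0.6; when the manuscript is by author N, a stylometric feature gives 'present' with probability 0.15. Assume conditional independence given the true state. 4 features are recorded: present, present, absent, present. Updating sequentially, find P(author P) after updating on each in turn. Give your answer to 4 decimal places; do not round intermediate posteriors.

After 'present': normaliser = 0.65·0.3500 + 0.6·0.4000 + 0.15·0.2500; P(author P) ≈ 0.4505, P(author Q) ≈ 0.4752, P(author N) ≈ 0.0743
After 'present': normaliser = 0.65·0.4505 + 0.6·0.4752 + 0.15·0.0743; P(author P) ≈ 0.4971, P(author Q) ≈ 0.4840, P(author N) ≈ 0.0189
After 'absent': normaliser = 0.35·0.4971 + 0.4·0.4840 + 0.85·0.0189; P(author P) ≈ 0.4535, P(author Q) ≈ 0.5047, P(author N) ≈ 0.0419
After 'present': normaliser = 0.65·0.4535 + 0.6·0.5047 + 0.15·0.0419; P(author P) ≈ 0.4881, P(author Q) ≈ 0.5015, P(author N) ≈ 0.0104

0.4881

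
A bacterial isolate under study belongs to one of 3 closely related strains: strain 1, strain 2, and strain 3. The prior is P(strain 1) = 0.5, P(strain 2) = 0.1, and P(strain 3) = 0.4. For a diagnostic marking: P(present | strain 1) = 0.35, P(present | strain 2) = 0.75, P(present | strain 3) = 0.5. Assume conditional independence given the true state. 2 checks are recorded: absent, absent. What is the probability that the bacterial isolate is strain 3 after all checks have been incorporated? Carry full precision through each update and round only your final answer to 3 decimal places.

0.315

After 'absent': normaliser = 0.65·0.5000 + 0.25·0.1000 + 0.5·0.4000; P(strain 1) ≈ 0.5909, P(strain 2) ≈ 0.0455, P(strain 3) ≈ 0.3636
After 'absent': normaliser = 0.65·0.5909 + 0.25·0.0455 + 0.5·0.3636; P(strain 1) ≈ 0.6654, P(strain 2) ≈ 0.0197, P(strain 3) ≈ 0.3150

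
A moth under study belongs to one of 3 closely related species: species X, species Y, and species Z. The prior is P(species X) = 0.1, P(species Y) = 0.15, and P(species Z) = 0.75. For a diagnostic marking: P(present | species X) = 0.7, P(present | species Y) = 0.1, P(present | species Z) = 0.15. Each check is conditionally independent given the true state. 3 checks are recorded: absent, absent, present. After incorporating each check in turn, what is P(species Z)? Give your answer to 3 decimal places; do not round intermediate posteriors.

0.815

After 'absent': normaliser = 0.3·0.1000 + 0.9·0.1500 + 0.85·0.7500; P(species X) ≈ 0.0374, P(species Y) ≈ 0.1682, P(species Z) ≈ 0.7944
After 'absent': normaliser = 0.3·0.0374 + 0.9·0.1682 + 0.85·0.7944; P(species X) ≈ 0.0134, P(species Y) ≈ 0.1807, P(species Z) ≈ 0.8059
After 'present': normaliser = 0.7·0.0134 + 0.1·0.1807 + 0.15·0.8059; P(species X) ≈ 0.0632, P(species Y) ≈ 0.1218, P(species Z) ≈ 0.8150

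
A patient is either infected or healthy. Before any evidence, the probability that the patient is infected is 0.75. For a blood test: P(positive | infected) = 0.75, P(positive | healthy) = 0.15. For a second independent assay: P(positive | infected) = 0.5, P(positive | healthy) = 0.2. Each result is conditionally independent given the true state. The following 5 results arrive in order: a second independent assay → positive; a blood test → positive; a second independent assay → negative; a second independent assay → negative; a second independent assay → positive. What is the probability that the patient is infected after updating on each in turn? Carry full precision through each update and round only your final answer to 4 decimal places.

0.9734

Each posterior becomes the prior for the next update.
After a second independent assay='positive': P(infected) = 0.5·0.7500 / (0.5·0.7500 + 0.2·0.2500) ≈ 0.8824
After a blood test='positive': P(infected) = 0.75·0.8824 / (0.75·0.8824 + 0.15·0.1176) ≈ 0.9740
After a second independent assay='negative': P(infected) = 0.5·0.9740 / (0.5·0.9740 + 0.8·0.0260) ≈ 0.9591
After a second independent assay='negative': P(infected) = 0.5·0.9591 / (0.5·0.9591 + 0.8·0.0409) ≈ 0.9361
After a second independent assay='positive': P(infected) = 0.5·0.9361 / (0.5·0.9361 + 0.2·0.0639) ≈ 0.9734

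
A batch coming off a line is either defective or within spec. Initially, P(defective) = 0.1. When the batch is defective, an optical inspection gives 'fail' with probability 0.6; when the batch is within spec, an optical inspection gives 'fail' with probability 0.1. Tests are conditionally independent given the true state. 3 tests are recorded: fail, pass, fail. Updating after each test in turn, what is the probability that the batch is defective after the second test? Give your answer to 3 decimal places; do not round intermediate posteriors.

After 'fail': P(defective) = 0.6·0.1000 / (0.6·0.1000 + 0.1·0.9000) ≈ 0.4000
After 'pass': P(defective) = 0.4·0.4000 / (0.4·0.4000 + 0.9·0.6000) ≈ 0.2286

0.229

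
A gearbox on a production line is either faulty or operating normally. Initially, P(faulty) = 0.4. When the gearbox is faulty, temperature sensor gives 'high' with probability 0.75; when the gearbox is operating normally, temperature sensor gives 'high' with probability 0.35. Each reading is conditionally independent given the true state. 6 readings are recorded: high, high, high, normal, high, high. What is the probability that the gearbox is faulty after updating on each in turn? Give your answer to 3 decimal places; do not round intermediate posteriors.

After 'high': P(faulty) = 0.75·0.4000 / (0.75·0.4000 + 0.35·0.6000) ≈ 0.5882
After 'high': P(faulty) = 0.75·0.5882 / (0.75·0.5882 + 0.35·0.4118) ≈ 0.7538
After 'high': P(faulty) = 0.75·0.7538 / (0.75·0.7538 + 0.35·0.2462) ≈ 0.8677
After 'normal': P(faulty) = 0.25·0.8677 / (0.25·0.8677 + 0.65·0.1323) ≈ 0.7161
After 'high': P(faulty) = 0.75·0.7161 / (0.75·0.7161 + 0.35·0.2839) ≈ 0.8439
After 'high': P(faulty) = 0.75·0.8439 / (0.75·0.8439 + 0.35·0.1561) ≈ 0.9205

0.921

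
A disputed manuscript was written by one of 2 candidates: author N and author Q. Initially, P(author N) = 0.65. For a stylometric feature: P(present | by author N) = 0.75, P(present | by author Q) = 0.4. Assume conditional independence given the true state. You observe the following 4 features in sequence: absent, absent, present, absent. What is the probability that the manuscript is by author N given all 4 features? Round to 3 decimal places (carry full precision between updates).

Apply Bayes' rule sequentially, carrying P(author N) forward.
After 'absent': P(author N) = 0.25·0.6500 / (0.25·0.6500 + 0.6·0.3500) ≈ 0.4362
After 'absent': P(author N) = 0.25·0.4362 / (0.25·0.4362 + 0.6·0.5638) ≈ 0.2438
After 'present': P(author N) = 0.75·0.2438 / (0.75·0.2438 + 0.4·0.7562) ≈ 0.3768
After 'absent': P(author N) = 0.25·0.3768 / (0.25·0.3768 + 0.6·0.6232) ≈ 0.2012

0.201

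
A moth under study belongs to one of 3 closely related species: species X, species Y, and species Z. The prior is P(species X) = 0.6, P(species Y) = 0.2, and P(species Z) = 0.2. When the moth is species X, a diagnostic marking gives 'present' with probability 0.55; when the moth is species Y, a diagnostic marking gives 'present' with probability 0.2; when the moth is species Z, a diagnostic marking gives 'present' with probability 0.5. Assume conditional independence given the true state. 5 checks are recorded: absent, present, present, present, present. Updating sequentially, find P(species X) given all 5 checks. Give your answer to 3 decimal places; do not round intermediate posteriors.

0.792

After 'absent': normaliser = 0.45·0.6000 + 0.8·0.2000 + 0.5·0.2000; P(species X) ≈ 0.5094, P(species Y) ≈ 0.3019, P(species Z) ≈ 0.1887
After 'present': normaliser = 0.55·0.5094 + 0.2·0.3019 + 0.5·0.1887; P(species X) ≈ 0.6443, P(species Y) ≈ 0.1388, P(species Z) ≈ 0.2169
After 'present': normaliser = 0.55·0.6443 + 0.2·0.1388 + 0.5·0.2169; P(species X) ≈ 0.7223, P(species Y) ≈ 0.0566, P(species Z) ≈ 0.2211
After 'present': normaliser = 0.55·0.7223 + 0.2·0.0566 + 0.5·0.2211; P(species X) ≈ 0.7653, P(species Y) ≈ 0.0218, P(species Z) ≈ 0.2129
After 'present': normaliser = 0.55·0.7653 + 0.2·0.0218 + 0.5·0.2129; P(species X) ≈ 0.7916, P(species Y) ≈ 0.0082, P(species Z) ≈ 0.2002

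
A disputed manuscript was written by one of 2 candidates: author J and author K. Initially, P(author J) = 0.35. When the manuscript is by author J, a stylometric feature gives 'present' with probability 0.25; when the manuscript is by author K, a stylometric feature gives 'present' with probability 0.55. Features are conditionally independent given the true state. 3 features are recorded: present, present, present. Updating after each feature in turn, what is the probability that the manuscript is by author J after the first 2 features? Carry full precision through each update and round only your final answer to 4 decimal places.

0.1001

After 'present': P(author J) = 0.25·0.3500 / (0.25·0.3500 + 0.55·0.6500) ≈ 0.1966
After 'present': P(author J) = 0.25·0.1966 / (0.25·0.1966 + 0.55·0.8034) ≈ 0.1001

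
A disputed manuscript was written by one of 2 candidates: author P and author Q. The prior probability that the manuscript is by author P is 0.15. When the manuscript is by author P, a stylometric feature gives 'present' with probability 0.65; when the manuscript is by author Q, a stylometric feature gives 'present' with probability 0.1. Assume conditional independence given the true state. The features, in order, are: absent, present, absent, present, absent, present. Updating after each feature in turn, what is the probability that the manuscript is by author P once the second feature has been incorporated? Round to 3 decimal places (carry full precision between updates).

0.308

After 'absent': P(author P) = 0.35·0.1500 / (0.35·0.1500 + 0.9·0.8500) ≈ 0.0642
After 'present': P(author P) = 0.65·0.0642 / (0.65·0.0642 + 0.1·0.9358) ≈ 0.3085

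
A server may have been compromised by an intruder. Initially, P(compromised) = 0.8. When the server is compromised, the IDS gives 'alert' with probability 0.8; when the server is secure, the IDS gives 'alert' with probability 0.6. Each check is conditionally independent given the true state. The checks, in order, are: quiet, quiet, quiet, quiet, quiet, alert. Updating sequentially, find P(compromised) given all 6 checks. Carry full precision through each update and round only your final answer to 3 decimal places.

0.143

After 'quiet': P(compromised) = 0.2·0.8000 / (0.2·0.8000 + 0.4·0.2000) ≈ 0.6667
After 'quiet': P(compromised) = 0.2·0.6667 / (0.2·0.6667 + 0.4·0.3333) ≈ 0.5000
After 'quiet': P(compromised) = 0.2·0.5000 / (0.2·0.5000 + 0.4·0.5000) ≈ 0.3333
After 'quiet': P(compromised) = 0.2·0.3333 / (0.2·0.3333 + 0.4·0.6667) ≈ 0.2000
After 'quiet': P(compromised) = 0.2·0.2000 / (0.2·0.2000 + 0.4·0.8000) ≈ 0.1111
After 'alert': P(compromised) = 0.8·0.1111 / (0.8·0.1111 + 0.6·0.8889) ≈ 0.1429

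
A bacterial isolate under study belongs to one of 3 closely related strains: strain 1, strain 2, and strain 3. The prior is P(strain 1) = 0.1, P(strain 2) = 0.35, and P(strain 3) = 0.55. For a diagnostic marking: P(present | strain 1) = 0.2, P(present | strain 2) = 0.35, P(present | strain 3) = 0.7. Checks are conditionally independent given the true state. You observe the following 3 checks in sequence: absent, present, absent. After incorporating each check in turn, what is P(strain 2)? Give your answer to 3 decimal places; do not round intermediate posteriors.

0.522

Each posterior becomes the prior for the next update.
After 'absent': normaliser = 0.8·0.1000 + 0.65·0.3500 + 0.3·0.5500; P(strain 1) ≈ 0.1693, P(strain 2) ≈ 0.4815, P(strain 3) ≈ 0.3492
After 'present': normaliser = 0.2·0.1693 + 0.35·0.4815 + 0.7·0.3492; P(strain 1) ≈ 0.0758, P(strain 2) ≈ 0.3771, P(strain 3) ≈ 0.5471
After 'absent': normaliser = 0.8·0.0758 + 0.65·0.3771 + 0.3·0.5471; P(strain 1) ≈ 0.1290, P(strain 2) ≈ 0.5217, P(strain 3) ≈ 0.3493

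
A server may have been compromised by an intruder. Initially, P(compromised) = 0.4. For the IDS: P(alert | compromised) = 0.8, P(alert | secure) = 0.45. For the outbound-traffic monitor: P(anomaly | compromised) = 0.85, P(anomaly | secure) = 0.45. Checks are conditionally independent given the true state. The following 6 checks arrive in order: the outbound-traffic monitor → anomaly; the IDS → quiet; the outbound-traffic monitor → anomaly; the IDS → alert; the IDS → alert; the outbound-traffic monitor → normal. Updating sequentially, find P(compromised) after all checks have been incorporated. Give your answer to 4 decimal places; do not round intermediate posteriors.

0.4271

After the outbound-traffic monitor='anomaly': P(compromised) = 0.85·0.4000 / (0.85·0.4000 + 0.45·0.6000) ≈ 0.5574
After the IDS='quiet': P(compromised) = 0.2·0.5574 / (0.2·0.5574 + 0.55·0.4426) ≈ 0.3141
After the outbound-traffic monitor='anomaly': P(compromised) = 0.85·0.3141 / (0.85·0.3141 + 0.45·0.6859) ≈ 0.4638
After the IDS='alert': P(compromised) = 0.8·0.4638 / (0.8·0.4638 + 0.45·0.5362) ≈ 0.6059
After the IDS='alert': P(compromised) = 0.8·0.6059 / (0.8·0.6059 + 0.45·0.3941) ≈ 0.7322
After the outbound-traffic monitor='normal': P(compromised) = 0.15·0.7322 / (0.15·0.7322 + 0.55·0.2678) ≈ 0.4271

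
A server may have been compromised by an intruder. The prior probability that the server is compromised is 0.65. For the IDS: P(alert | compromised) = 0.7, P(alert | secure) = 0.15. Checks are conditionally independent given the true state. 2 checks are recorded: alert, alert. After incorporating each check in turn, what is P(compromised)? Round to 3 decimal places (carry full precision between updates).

After 'alert': P(compromised) = 0.7·0.6500 / (0.7·0.6500 + 0.15·0.3500) ≈ 0.8966
After 'alert': P(compromised) = 0.7·0.8966 / (0.7·0.8966 + 0.15·0.1034) ≈ 0.9759

0.976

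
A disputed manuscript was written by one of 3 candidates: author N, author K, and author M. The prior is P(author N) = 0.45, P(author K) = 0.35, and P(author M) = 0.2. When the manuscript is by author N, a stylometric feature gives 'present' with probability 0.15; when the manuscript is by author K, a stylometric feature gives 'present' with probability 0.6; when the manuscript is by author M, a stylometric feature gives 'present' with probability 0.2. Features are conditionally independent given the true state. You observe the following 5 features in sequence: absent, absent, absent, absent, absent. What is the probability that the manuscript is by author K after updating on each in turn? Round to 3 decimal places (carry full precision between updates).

0.013

Each posterior becomes the prior for the next update.
After 'absent': normaliser = 0.85·0.4500 + 0.4·0.3500 + 0.8·0.2000; P(author N) ≈ 0.5604, P(author K) ≈ 0.2051, P(author M) ≈ 0.2344
After 'absent': normaliser = 0.85·0.5604 + 0.4·0.2051 + 0.8·0.2344; P(author N) ≈ 0.6386, P(author K) ≈ 0.1100, P(author M) ≈ 0.2514
After 'absent': normaliser = 0.85·0.6386 + 0.4·0.1100 + 0.8·0.2514; P(author N) ≈ 0.6889, P(author K) ≈ 0.0558, P(author M) ≈ 0.2553
After 'absent': normaliser = 0.85·0.6889 + 0.4·0.0558 + 0.8·0.2553; P(author N) ≈ 0.7210, P(author K) ≈ 0.0275, P(author M) ≈ 0.2515
After 'absent': normaliser = 0.85·0.7210 + 0.4·0.0275 + 0.8·0.2515; P(author N) ≈ 0.7428, P(author K) ≈ 0.0133, P(author M) ≈ 0.2438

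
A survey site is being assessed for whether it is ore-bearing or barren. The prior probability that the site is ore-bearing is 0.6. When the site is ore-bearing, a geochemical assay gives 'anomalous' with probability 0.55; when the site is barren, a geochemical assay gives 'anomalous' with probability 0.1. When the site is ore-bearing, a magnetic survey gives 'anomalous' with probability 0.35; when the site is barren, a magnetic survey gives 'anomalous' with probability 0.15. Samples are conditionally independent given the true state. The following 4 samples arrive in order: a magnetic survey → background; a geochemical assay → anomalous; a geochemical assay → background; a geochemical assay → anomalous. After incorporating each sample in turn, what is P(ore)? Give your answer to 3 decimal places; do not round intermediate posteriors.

After a magnetic survey='background': P(ore) = 0.65·0.6000 / (0.65·0.6000 + 0.85·0.4000) ≈ 0.5342
After a geochemical assay='anomalous': P(ore) = 0.55·0.5342 / (0.55·0.5342 + 0.1·0.4658) ≈ 0.8632
After a geochemical assay='background': P(ore) = 0.45·0.8632 / (0.45·0.8632 + 0.9·0.1368) ≈ 0.7593
After a geochemical assay='anomalous': P(ore) = 0.55·0.7593 / (0.55·0.7593 + 0.1·0.2407) ≈ 0.9455

0.946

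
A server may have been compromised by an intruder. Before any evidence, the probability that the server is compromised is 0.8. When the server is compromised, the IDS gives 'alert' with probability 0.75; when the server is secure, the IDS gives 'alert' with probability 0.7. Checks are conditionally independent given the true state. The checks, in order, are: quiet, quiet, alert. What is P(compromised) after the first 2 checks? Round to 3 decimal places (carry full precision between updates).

Apply Bayes' rule sequentially, carrying P(compromised) forward.
After 'quiet': P(compromised) = 0.25·0.8000 / (0.25·0.8000 + 0.3·0.2000) ≈ 0.7692
After 'quiet': P(compromised) = 0.25·0.7692 / (0.25·0.7692 + 0.3·0.2308) ≈ 0.7353

0.735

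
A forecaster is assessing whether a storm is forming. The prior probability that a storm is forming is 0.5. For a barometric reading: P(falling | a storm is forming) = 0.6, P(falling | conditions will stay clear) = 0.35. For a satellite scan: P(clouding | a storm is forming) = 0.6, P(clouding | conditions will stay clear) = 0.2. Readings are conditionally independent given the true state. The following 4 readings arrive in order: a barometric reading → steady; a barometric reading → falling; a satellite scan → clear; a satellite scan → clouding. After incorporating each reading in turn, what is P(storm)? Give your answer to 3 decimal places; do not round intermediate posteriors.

0.613

Apply Bayes' rule sequentially, carrying P(storm) forward.
After a barometric reading='steady': P(storm) = 0.4·0.5000 / (0.4·0.5000 + 0.65·0.5000) ≈ 0.3810
After a barometric reading='falling': P(storm) = 0.6·0.3810 / (0.6·0.3810 + 0.35·0.6190) ≈ 0.5134
After a satellite scan='clear': P(storm) = 0.4·0.5134 / (0.4·0.5134 + 0.8·0.4866) ≈ 0.3453
After a satellite scan='clouding': P(storm) = 0.6·0.3453 / (0.6·0.3453 + 0.2·0.6547) ≈ 0.6128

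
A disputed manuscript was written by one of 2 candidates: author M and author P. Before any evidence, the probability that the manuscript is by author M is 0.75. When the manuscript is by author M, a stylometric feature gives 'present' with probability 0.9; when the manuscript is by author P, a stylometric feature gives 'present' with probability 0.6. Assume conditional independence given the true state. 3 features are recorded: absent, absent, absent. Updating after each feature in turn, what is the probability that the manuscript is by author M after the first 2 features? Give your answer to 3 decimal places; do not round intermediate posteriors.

0.158

After 'absent': P(author M) = 0.1·0.7500 / (0.1·0.7500 + 0.4·0.2500) ≈ 0.4286
After 'absent': P(author M) = 0.1·0.4286 / (0.1·0.4286 + 0.4·0.5714) ≈ 0.1579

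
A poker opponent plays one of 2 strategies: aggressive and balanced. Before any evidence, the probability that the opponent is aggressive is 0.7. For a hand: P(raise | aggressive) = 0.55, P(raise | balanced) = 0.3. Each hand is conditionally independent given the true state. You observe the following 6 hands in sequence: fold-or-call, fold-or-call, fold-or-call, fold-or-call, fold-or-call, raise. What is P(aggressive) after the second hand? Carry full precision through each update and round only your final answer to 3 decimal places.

0.491

After 'fold-or-call': P(aggressive) = 0.45·0.7000 / (0.45·0.7000 + 0.7·0.3000) ≈ 0.6000
After 'fold-or-call': P(aggressive) = 0.45·0.6000 / (0.45·0.6000 + 0.7·0.4000) ≈ 0.4909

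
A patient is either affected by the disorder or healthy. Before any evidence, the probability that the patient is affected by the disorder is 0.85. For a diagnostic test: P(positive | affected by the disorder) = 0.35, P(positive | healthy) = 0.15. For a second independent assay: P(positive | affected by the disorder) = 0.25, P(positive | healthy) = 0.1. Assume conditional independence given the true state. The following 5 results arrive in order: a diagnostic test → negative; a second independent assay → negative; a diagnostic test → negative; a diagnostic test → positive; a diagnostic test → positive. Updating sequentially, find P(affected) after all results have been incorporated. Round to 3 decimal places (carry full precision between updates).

0.938

After a diagnostic test='negative': P(affected) = 0.65·0.8500 / (0.65·0.8500 + 0.85·0.1500) ≈ 0.8125
After a second independent assay='negative': P(affected) = 0.75·0.8125 / (0.75·0.8125 + 0.9·0.1875) ≈ 0.7831
After a diagnostic test='negative': P(affected) = 0.65·0.7831 / (0.65·0.7831 + 0.85·0.2169) ≈ 0.7341
After a diagnostic test='positive': P(affected) = 0.35·0.7341 / (0.35·0.7341 + 0.15·0.2659) ≈ 0.8657
After a diagnostic test='positive': P(affected) = 0.35·0.8657 / (0.35·0.8657 + 0.15·0.1343) ≈ 0.9376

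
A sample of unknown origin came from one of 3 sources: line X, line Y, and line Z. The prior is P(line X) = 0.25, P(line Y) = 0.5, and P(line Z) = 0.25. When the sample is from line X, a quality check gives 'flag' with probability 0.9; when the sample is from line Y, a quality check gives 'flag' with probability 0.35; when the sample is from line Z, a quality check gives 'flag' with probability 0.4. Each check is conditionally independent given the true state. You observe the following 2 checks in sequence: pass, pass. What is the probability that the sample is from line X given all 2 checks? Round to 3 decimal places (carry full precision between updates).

After 'pass': normaliser = 0.1·0.2500 + 0.65·0.5000 + 0.6·0.2500; P(line X) ≈ 0.0500, P(line Y) ≈ 0.6500, P(line Z) ≈ 0.3000
After 'pass': normaliser = 0.1·0.0500 + 0.65·0.6500 + 0.6·0.3000; P(line X) ≈ 0.0082, P(line Y) ≈ 0.6955, P(line Z) ≈ 0.2963

0.008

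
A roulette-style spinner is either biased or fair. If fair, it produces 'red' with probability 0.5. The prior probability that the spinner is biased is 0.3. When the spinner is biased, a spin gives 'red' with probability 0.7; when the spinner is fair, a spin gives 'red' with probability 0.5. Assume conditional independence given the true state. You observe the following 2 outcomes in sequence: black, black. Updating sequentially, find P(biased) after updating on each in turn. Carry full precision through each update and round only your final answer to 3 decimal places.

0.134

After 'black': P(biased) = 0.3·0.3000 / (0.3·0.3000 + 0.5·0.7000) ≈ 0.2045
After 'black': P(biased) = 0.3·0.2045 / (0.3·0.2045 + 0.5·0.7955) ≈ 0.1337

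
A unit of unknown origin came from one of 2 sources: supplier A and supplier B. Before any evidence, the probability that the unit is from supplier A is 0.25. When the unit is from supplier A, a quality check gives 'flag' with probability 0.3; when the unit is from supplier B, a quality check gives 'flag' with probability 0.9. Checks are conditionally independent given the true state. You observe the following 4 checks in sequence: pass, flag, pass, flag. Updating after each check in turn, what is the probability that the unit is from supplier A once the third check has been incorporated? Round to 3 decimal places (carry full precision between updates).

After 'pass': P(supplier A) = 0.7·0.2500 / (0.7·0.2500 + 0.1·0.7500) ≈ 0.7000
After 'flag': P(supplier A) = 0.3·0.7000 / (0.3·0.7000 + 0.9·0.3000) ≈ 0.4375
After 'pass': P(supplier A) = 0.7·0.4375 / (0.7·0.4375 + 0.1·0.5625) ≈ 0.8448

0.845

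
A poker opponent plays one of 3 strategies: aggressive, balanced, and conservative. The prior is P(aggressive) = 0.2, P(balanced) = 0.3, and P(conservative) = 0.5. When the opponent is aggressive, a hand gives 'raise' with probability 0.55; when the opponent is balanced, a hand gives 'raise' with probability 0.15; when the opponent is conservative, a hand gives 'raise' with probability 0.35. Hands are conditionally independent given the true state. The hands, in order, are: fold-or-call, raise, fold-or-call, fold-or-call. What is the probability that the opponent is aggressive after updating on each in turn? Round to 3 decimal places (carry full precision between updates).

After 'fold-or-call': normaliser = 0.45·0.2000 + 0.85·0.3000 + 0.65·0.5000; P(aggressive) ≈ 0.1343, P(balanced) ≈ 0.3806, P(conservative) ≈ 0.4851
After 'raise': normaliser = 0.55·0.1343 + 0.15·0.3806 + 0.35·0.4851; P(aggressive) ≈ 0.2457, P(balanced) ≈ 0.1898, P(conservative) ≈ 0.5645
After 'fold-or-call': normaliser = 0.45·0.2457 + 0.85·0.1898 + 0.65·0.5645; P(aggressive) ≈ 0.1730, P(balanced) ≈ 0.2526, P(conservative) ≈ 0.5744
After 'fold-or-call': normaliser = 0.45·0.1730 + 0.85·0.2526 + 0.65·0.5744; P(aggressive) ≈ 0.1169, P(balanced) ≈ 0.3224, P(conservative) ≈ 0.5607

0.117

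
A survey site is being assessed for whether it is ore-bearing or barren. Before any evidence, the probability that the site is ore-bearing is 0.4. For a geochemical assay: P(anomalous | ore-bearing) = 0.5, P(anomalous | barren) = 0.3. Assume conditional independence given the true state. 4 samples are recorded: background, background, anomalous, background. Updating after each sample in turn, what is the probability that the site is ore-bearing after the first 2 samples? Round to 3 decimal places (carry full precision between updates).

Each posterior becomes the prior for the next update.
After 'background': P(ore) = 0.5·0.4000 / (0.5·0.4000 + 0.7·0.6000) ≈ 0.3226
After 'background': P(ore) = 0.5·0.3226 / (0.5·0.3226 + 0.7·0.6774) ≈ 0.2538

0.254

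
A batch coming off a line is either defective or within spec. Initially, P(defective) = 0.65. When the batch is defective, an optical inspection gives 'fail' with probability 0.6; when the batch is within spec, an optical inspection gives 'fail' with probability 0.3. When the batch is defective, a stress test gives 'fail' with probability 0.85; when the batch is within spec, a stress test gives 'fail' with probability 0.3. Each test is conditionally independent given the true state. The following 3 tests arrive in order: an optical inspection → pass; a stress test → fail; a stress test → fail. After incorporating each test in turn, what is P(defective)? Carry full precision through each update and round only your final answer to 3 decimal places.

0.895

After an optical inspection='pass': P(defective) = 0.4·0.6500 / (0.4·0.6500 + 0.7·0.3500) ≈ 0.5149
After a stress test='fail': P(defective) = 0.85·0.5149 / (0.85·0.5149 + 0.3·0.4851) ≈ 0.7504
After a stress test='fail': P(defective) = 0.85·0.7504 / (0.85·0.7504 + 0.3·0.2496) ≈ 0.8949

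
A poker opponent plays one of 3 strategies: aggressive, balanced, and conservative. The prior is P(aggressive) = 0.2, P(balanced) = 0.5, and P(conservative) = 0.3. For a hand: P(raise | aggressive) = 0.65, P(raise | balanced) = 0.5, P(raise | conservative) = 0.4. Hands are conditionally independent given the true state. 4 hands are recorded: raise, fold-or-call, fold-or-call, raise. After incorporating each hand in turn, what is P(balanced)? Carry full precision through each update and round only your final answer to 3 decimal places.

After 'raise': normaliser = 0.65·0.2000 + 0.5·0.5000 + 0.4·0.3000; P(aggressive) ≈ 0.2600, P(balanced) ≈ 0.5000, P(conservative) ≈ 0.2400
After 'fold-or-call': normaliser = 0.35·0.2600 + 0.5·0.5000 + 0.6·0.2400; P(aggressive) ≈ 0.1876, P(balanced) ≈ 0.5155, P(conservative) ≈ 0.2969
After 'fold-or-call': normaliser = 0.35·0.1876 + 0.5·0.5155 + 0.6·0.2969; P(aggressive) ≈ 0.1309, P(balanced) ≈ 0.5139, P(conservative) ≈ 0.3552
After 'raise': normaliser = 0.65·0.1309 + 0.5·0.5139 + 0.4·0.3552; P(aggressive) ≈ 0.1758, P(balanced) ≈ 0.5307, P(conservative) ≈ 0.2935

0.531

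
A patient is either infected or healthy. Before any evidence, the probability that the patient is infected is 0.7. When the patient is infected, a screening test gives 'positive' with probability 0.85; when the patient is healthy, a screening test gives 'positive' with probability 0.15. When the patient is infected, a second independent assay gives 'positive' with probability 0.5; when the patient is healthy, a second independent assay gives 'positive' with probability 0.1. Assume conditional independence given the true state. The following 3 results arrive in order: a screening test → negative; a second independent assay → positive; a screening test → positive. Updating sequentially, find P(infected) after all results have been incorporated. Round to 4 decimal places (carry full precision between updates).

0.9211

After a screening test='negative': P(infected) = 0.15·0.7000 / (0.15·0.7000 + 0.85·0.3000) ≈ 0.2917
After a second independent assay='positive': P(infected) = 0.5·0.2917 / (0.5·0.2917 + 0.1·0.7083) ≈ 0.6731
After a screening test='positive': P(infected) = 0.85·0.6731 / (0.85·0.6731 + 0.15·0.3269) ≈ 0.9211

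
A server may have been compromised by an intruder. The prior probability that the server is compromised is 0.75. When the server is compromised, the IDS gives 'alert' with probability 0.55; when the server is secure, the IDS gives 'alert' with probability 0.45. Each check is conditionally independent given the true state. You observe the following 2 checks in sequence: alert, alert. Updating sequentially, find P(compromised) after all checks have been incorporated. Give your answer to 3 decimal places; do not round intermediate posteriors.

0.818

After 'alert': P(compromised) = 0.55·0.7500 / (0.55·0.7500 + 0.45·0.2500) ≈ 0.7857
After 'alert': P(compromised) = 0.55·0.7857 / (0.55·0.7857 + 0.45·0.2143) ≈ 0.8176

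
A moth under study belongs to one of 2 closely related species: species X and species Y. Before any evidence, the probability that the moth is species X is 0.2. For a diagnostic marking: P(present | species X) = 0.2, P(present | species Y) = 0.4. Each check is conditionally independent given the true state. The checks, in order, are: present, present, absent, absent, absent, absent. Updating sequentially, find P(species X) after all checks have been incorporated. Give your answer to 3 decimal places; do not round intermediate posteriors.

After 'present': P(species X) = 0.2·0.2000 / (0.2·0.2000 + 0.4·0.8000) ≈ 0.1111
After 'present': P(species X) = 0.2·0.1111 / (0.2·0.1111 + 0.4·0.8889) ≈ 0.0588
After 'absent': P(species X) = 0.8·0.0588 / (0.8·0.0588 + 0.6·0.9412) ≈ 0.0769
After 'absent': P(species X) = 0.8·0.0769 / (0.8·0.0769 + 0.6·0.9231) ≈ 0.1000
After 'absent': P(species X) = 0.8·0.1000 / (0.8·0.1000 + 0.6·0.9000) ≈ 0.1290
After 'absent': P(species X) = 0.8·0.1290 / (0.8·0.1290 + 0.6·0.8710) ≈ 0.1649

0.165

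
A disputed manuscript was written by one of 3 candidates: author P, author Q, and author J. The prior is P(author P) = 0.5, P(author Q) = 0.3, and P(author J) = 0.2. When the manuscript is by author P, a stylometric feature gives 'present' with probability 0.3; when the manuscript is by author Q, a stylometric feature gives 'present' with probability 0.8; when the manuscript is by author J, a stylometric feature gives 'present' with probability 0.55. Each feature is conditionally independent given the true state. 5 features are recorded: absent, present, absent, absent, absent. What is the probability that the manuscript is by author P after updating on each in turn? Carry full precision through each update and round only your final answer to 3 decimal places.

Apply Bayes' rule sequentially, carrying P(author P) forward.
After 'absent': normaliser = 0.7·0.5000 + 0.2·0.3000 + 0.45·0.2000; P(author P) ≈ 0.7000, P(author Q) ≈ 0.1200, P(author J) ≈ 0.1800
After 'present': normaliser = 0.3·0.7000 + 0.8·0.1200 + 0.55·0.1800; P(author P) ≈ 0.5185, P(author Q) ≈ 0.2370, P(author J) ≈ 0.2444
After 'absent': normaliser = 0.7·0.5185 + 0.2·0.2370 + 0.45·0.2444; P(author P) ≈ 0.6975, P(author Q) ≈ 0.0911, P(author J) ≈ 0.2114
After 'absent': normaliser = 0.7·0.6975 + 0.2·0.0911 + 0.45·0.2114; P(author P) ≈ 0.8116, P(author Q) ≈ 0.0303, P(author J) ≈ 0.1581
After 'absent': normaliser = 0.7·0.8116 + 0.2·0.0303 + 0.45·0.1581; P(author P) ≈ 0.8804, P(author Q) ≈ 0.0094, P(author J) ≈ 0.1103

0.880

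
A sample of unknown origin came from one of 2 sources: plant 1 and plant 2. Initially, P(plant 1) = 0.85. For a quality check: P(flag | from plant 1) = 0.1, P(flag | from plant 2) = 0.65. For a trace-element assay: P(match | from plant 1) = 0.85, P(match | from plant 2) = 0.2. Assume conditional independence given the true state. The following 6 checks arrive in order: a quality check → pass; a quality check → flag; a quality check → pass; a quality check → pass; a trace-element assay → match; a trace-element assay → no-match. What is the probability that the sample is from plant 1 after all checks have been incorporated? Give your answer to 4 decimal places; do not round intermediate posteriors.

After a quality check='pass': P(plant 1) = 0.9·0.8500 / (0.9·0.8500 + 0.35·0.1500) ≈ 0.9358
After a quality check='flag': P(plant 1) = 0.1·0.9358 / (0.1·0.9358 + 0.65·0.0642) ≈ 0.6915
After a quality check='pass': P(plant 1) = 0.9·0.6915 / (0.9·0.6915 + 0.35·0.3085) ≈ 0.8522
After a quality check='pass': P(plant 1) = 0.9·0.8522 / (0.9·0.8522 + 0.35·0.1478) ≈ 0.9368
After a trace-element assay='match': P(plant 1) = 0.85·0.9368 / (0.85·0.9368 + 0.2·0.0632) ≈ 0.9844
After a trace-element assay='no-match': P(plant 1) = 0.15·0.9844 / (0.15·0.9844 + 0.8·0.0156) ≈ 0.9219

0.9219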